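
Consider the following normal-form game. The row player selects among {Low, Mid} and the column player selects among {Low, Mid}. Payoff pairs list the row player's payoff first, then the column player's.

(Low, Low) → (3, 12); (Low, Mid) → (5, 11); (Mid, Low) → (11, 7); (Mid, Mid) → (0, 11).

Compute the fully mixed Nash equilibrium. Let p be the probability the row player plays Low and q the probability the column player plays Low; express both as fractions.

p = 4/5, q = 5/13

In a mixed NE each player is indifferent between their pure strategies, so the opponent's mix sets the indifference.
The column player indifferent between Low and Mid: p·12 + (1−p)·7 = p·11 + (1−p)·11 ⟹ 7 + 5p = 11 + 0p ⟹ p = 4/5.
The row player indifferent between Low and Mid: q·3 + (1−q)·5 = q·11 + (1−q)·0 ⟹ 5 + (-2)q = 0 + 11q ⟹ q = 5/13.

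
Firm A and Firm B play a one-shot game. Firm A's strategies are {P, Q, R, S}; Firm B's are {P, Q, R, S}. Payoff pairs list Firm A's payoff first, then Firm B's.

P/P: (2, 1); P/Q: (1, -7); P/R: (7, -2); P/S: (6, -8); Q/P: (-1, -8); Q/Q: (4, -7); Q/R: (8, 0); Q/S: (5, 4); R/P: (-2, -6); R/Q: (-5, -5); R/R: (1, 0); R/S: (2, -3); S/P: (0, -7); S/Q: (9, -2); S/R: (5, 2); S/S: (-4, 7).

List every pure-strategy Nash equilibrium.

Check mutual best responses: a cell is a NE iff neither player can gain by unilaterally deviating.
Firm A's best responses — vs P: P (payoff 2); vs Q: S (payoff 9); vs R: Q (payoff 8); vs S: P (payoff 6).
Firm B's best responses — vs P: P (payoff 1); vs Q: S (payoff 4); vs R: R (payoff 0); vs S: S (payoff 7).
The only mutual best response is (P, P); neither player gains by switching there.

(P, P)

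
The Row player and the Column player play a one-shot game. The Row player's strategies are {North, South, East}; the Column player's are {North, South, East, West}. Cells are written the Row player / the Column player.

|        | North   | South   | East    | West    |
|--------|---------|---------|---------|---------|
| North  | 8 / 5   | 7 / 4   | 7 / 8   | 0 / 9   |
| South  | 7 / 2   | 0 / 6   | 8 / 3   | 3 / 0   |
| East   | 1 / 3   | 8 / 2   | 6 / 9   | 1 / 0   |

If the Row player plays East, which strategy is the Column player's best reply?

With the Row player fixed at East, the Column player's payoffs are: North → 3, South → 2, East → 9, West → 0.
The maximum is 9, achieved by East.

East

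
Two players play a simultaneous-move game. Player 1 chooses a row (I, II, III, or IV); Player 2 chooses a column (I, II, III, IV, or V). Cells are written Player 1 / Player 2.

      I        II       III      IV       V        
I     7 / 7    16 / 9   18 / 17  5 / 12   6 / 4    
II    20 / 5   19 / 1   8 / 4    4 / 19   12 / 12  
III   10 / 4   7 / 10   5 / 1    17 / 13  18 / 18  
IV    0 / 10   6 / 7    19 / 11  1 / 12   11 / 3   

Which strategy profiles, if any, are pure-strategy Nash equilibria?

Check mutual best responses: a cell is a NE iff neither player can gain by unilaterally deviating.
Player 1's best responses — vs I: II (payoff 20); vs II: II (payoff 19); vs III: IV (payoff 19); vs IV: III (payoff 17); vs V: III (payoff 18).
Player 2's best responses — vs I: III (payoff 17); vs II: IV (payoff 19); vs III: V (payoff 18); vs IV: IV (payoff 12).
The only mutual best response is (III, V); neither player gains by switching there.

(III, V)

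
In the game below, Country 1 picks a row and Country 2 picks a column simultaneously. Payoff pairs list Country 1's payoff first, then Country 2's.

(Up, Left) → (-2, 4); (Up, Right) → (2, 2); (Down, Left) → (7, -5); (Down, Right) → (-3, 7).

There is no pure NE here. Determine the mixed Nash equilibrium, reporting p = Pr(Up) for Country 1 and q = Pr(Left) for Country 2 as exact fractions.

p = 6/7, q = 5/14

Each player's mixing probability is pinned down by making the *other* player indifferent.
Country 2 indifferent between Left and Right: p·4 + (1−p)·(-5) = p·2 + (1−p)·7 ⟹ (-5) + 9p = 7 + (-5)p ⟹ p = 6/7.
Country 1 indifferent between Up and Down: q·(-2) + (1−q)·2 = q·7 + (1−q)·(-3) ⟹ 2 + (-4)q = (-3) + 10q ⟹ q = 5/14.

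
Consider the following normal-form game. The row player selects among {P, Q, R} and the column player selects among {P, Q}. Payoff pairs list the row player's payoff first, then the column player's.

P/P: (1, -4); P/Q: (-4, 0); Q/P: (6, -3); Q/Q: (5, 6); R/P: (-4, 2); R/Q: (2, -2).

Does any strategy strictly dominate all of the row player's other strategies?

Q

A strategy is strictly dominant if it gives the row player a strictly higher payoff than every other strategy, against every choice by the opponent.
Q strictly dominates: vs P: 6 > each of {1, -4}; vs Q: 5 > each of {-4, 2}.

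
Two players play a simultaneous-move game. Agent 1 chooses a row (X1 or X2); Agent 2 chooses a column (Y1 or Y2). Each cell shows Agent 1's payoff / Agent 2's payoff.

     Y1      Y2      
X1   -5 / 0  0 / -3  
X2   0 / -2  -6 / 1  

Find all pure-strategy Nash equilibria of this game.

A profile is a Nash equilibrium when each player is best-responding to the other.
Agent 1's best responses — vs Y1: X2 (payoff 0); vs Y2: X1 (payoff 0).
Agent 2's best responses — vs X1: Y1 (payoff 0); vs X2: Y2 (payoff 1).
No cell has both players best-responding. For instance, Agent 1's best reply to Y1 is X2, but against X2 Agent 2 prefers Y2 over Y1.

No pure-strategy Nash equilibrium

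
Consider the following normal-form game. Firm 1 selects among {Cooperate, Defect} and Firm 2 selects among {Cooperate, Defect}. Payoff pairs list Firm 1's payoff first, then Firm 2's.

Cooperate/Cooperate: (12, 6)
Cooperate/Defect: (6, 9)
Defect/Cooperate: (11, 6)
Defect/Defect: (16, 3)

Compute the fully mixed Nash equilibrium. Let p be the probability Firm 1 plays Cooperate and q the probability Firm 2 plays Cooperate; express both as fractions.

Each player's mixing probability is pinned down by making the *other* player indifferent.
Firm 2 indifferent between Cooperate and Defect: p·6 + (1−p)·6 = p·9 + (1−p)·3 ⟹ 6 + 0p = 3 + 6p ⟹ p = 1/2.
Firm 1 indifferent between Cooperate and Defect: q·12 + (1−q)·6 = q·11 + (1−q)·16 ⟹ 6 + 6q = 16 + (-5)q ⟹ q = 10/11.

p = 1/2, q = 10/11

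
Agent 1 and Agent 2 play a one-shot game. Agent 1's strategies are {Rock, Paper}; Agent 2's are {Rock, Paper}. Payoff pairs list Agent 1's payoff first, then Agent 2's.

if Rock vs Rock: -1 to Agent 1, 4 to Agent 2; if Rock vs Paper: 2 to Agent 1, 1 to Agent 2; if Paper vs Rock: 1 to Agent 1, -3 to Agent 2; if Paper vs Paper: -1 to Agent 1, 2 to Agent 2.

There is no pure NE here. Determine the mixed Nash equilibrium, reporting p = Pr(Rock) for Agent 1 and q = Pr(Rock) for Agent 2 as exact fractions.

In a mixed NE each player is indifferent between their pure strategies, so the opponent's mix sets the indifference.
Agent 2 indifferent between Rock and Paper: p·4 + (1−p)·(-3) = p·1 + (1−p)·2 ⟹ (-3) + 7p = 2 + (-1)p ⟹ p = 5/8.
Agent 1 indifferent between Rock and Paper: q·(-1) + (1−q)·2 = q·1 + (1−q)·(-1) ⟹ 2 + (-3)q = (-1) + 2q ⟹ q = 3/5.

p = 5/8, q = 3/5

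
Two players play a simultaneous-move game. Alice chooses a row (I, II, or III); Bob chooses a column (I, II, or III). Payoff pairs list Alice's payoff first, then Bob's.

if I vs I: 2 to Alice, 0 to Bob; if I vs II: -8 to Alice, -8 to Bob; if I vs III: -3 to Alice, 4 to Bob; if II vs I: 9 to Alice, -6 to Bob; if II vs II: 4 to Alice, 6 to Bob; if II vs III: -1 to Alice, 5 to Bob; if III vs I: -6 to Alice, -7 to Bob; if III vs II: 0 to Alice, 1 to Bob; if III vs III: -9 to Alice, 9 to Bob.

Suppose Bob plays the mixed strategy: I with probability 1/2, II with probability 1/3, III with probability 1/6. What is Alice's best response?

II

Alice's best reply maximizes expected payoff against the mix.
I: (1/2)·2 + (1/3)·(-8) + (1/6)·(-3) = -13/6
II: (1/2)·9 + (1/3)·4 + (1/6)·(-1) = 17/3
III: (1/2)·(-6) + (1/3)·0 + (1/6)·(-9) = -9/2
Highest expected payoff is 17/3, from II.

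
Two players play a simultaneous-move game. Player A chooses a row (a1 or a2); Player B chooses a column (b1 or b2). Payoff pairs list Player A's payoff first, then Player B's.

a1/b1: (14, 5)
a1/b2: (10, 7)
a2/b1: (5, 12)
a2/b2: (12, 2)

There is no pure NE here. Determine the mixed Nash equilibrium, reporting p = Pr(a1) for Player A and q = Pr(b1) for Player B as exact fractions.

Each player's mixing probability is pinned down by making the *other* player indifferent.
Player B indifferent between b1 and b2: p·5 + (1−p)·12 = p·7 + (1−p)·2 ⟹ 12 + (-7)p = 2 + 5p ⟹ p = 5/6.
Player A indifferent between a1 and a2: q·14 + (1−q)·10 = q·5 + (1−q)·12 ⟹ 10 + 4q = 12 + (-7)q ⟹ q = 2/11.

p = 5/6, q = 2/11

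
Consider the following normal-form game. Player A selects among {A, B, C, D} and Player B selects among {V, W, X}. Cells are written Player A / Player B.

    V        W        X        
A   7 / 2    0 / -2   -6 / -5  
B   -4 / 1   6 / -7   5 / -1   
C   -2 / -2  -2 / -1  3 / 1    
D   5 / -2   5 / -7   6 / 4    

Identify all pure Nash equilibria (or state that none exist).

A profile is a Nash equilibrium when each player is best-responding to the other.
Player A's best responses — vs V: A (payoff 7); vs W: B (payoff 6); vs X: D (payoff 6).
Player B's best responses — vs A: V (payoff 2); vs B: V (payoff 1); vs C: X (payoff 1); vs D: X (payoff 4).
Mutual best responses occur at (A, V) and (D, X); at each, neither player gains by switching.

(A, V) and (D, X)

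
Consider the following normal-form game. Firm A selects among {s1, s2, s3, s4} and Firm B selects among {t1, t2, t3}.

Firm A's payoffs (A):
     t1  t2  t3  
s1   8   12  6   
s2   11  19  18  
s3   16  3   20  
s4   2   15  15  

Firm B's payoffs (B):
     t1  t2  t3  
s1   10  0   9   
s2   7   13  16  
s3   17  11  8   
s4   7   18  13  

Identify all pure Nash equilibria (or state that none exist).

Find each player's best response to every opponent strategy; NE are the intersections.
Firm A's best responses — vs t1: s3 (payoff 16); vs t2: s2 (payoff 19); vs t3: s3 (payoff 20).
Firm B's best responses — vs s1: t1 (payoff 10); vs s2: t3 (payoff 16); vs s3: t1 (payoff 17); vs s4: t2 (payoff 18).
The only mutual best response is (s3, t1); neither player gains by switching there.

(s3, t1)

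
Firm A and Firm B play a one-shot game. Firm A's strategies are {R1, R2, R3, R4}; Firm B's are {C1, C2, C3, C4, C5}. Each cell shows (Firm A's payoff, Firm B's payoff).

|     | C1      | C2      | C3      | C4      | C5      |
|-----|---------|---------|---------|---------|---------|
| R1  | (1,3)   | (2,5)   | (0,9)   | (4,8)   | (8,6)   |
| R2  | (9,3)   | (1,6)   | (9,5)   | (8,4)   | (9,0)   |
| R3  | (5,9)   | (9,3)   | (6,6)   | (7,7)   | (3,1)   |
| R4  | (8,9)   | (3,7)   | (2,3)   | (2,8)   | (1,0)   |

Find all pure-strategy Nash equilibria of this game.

None

A profile is a Nash equilibrium when each player is best-responding to the other.
Firm A's best responses — vs C1: R2 (payoff 9); vs C2: R3 (payoff 9); vs C3: R2 (payoff 9); vs C4: R2 (payoff 8); vs C5: R2 (payoff 9).
Firm B's best responses — vs R1: C3 (payoff 9); vs R2: C2 (payoff 6); vs R3: C1 (payoff 9); vs R4: C1 (payoff 9).
No cell has both players best-responding. For instance, Firm A's best reply to C5 is R2, but against R2 Firm B prefers C2 over C5.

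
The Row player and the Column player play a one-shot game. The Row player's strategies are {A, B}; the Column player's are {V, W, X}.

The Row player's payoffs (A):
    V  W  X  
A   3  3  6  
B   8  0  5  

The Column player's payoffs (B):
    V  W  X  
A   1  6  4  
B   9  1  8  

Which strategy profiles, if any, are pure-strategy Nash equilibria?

(A, W) and (B, V)

Find each player's best response to every opponent strategy; NE are the intersections.
The Row player's best responses — vs V: B (payoff 8); vs W: A (payoff 3); vs X: A (payoff 6).
The Column player's best responses — vs A: W (payoff 6); vs B: V (payoff 9).
Mutual best responses occur at (A, W) and (B, V); at each, neither player gains by switching.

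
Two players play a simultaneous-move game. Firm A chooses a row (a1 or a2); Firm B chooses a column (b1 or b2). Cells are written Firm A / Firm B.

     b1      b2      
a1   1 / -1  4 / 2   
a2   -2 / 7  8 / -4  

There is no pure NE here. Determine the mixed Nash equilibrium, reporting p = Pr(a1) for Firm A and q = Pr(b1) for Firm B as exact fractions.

Each player's mixing probability is pinned down by making the *other* player indifferent.
Firm B indifferent between b1 and b2: p·(-1) + (1−p)·7 = p·2 + (1−p)·(-4) ⟹ 7 + (-8)p = (-4) + 6p ⟹ p = 11/14.
Firm A indifferent between a1 and a2: q·1 + (1−q)·4 = q·(-2) + (1−q)·8 ⟹ 4 + (-3)q = 8 + (-10)q ⟹ q = 4/7.

p = 11/14, q = 4/7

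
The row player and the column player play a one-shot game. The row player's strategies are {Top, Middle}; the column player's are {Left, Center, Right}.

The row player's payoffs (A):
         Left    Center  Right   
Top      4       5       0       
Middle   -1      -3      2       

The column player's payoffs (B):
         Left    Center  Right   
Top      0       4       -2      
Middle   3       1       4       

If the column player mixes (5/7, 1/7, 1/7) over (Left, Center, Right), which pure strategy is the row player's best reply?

Compute the row player's expected payoff from each pure strategy against the given mix.
Top: (5/7)·4 + (1/7)·5 + (1/7)·0 = 25/7
Middle: (5/7)·(-1) + (1/7)·(-3) + (1/7)·2 = -6/7
Highest expected payoff is 25/7, from Top.

Top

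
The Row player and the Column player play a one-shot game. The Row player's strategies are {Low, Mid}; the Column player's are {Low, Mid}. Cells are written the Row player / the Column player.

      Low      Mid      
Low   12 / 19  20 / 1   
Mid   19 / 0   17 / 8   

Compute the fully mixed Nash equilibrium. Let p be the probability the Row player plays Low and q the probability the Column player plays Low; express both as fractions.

p = 4/13, q = 3/10

In a mixed NE each player is indifferent between their pure strategies, so the opponent's mix sets the indifference.
The Column player indifferent between Low and Mid: p·19 + (1−p)·0 = p·1 + (1−p)·8 ⟹ 0 + 19p = 8 + (-7)p ⟹ p = 4/13.
The Row player indifferent between Low and Mid: q·12 + (1−q)·20 = q·19 + (1−q)·17 ⟹ 20 + (-8)q = 17 + 2q ⟹ q = 3/10.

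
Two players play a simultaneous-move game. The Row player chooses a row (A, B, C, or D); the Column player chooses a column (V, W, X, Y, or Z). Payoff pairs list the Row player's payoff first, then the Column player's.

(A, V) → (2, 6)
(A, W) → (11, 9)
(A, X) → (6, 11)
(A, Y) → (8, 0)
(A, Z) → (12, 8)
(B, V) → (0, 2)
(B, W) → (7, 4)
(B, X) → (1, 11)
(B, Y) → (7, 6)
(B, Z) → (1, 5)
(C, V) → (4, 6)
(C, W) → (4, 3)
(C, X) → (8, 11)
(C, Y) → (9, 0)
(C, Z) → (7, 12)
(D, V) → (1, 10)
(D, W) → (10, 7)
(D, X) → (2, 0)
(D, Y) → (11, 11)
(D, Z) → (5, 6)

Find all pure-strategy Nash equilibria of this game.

(D, Y)

A profile is a Nash equilibrium when each player is best-responding to the other.
The Row player's best responses — vs V: C (payoff 4); vs W: A (payoff 11); vs X: C (payoff 8); vs Y: D (payoff 11); vs Z: A (payoff 12).
The Column player's best responses — vs A: X (payoff 11); vs B: X (payoff 11); vs C: Z (payoff 12); vs D: Y (payoff 11).
The only mutual best response is (D, Y); neither player gains by switching there.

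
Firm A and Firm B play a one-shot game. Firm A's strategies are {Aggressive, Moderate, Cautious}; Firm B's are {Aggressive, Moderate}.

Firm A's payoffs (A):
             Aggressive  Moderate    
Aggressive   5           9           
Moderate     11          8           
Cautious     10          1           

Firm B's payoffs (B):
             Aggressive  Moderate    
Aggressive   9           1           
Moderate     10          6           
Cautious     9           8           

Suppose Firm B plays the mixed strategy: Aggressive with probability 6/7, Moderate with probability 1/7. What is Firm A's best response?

Moderate

Compute Firm A's expected payoff from each pure strategy against the given mix.
Aggressive: (6/7)·5 + (1/7)·9 = 39/7
Moderate: (6/7)·11 + (1/7)·8 = 74/7
Cautious: (6/7)·10 + (1/7)·1 = 61/7
Highest expected payoff is 74/7, from Moderate.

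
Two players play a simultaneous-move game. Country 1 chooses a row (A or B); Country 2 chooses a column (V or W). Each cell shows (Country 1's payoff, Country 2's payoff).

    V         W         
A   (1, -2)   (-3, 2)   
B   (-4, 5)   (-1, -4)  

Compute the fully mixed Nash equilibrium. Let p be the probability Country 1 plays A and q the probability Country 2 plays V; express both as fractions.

Each player's mixing probability is pinned down by making the *other* player indifferent.
Country 2 indifferent between V and W: p·(-2) + (1−p)·5 = p·2 + (1−p)·(-4) ⟹ 5 + (-7)p = (-4) + 6p ⟹ p = 9/13.
Country 1 indifferent between A and B: q·1 + (1−q)·(-3) = q·(-4) + (1−q)·(-1) ⟹ (-3) + 4q = (-1) + (-3)q ⟹ q = 2/7.

p = 9/13, q = 2/7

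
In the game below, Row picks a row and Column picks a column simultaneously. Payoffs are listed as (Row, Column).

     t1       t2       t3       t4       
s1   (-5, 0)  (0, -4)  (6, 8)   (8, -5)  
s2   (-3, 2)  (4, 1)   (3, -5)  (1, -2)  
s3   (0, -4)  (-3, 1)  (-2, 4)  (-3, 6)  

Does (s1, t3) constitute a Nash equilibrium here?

Yes

Holding Column at t3: Row gets 6 from s1, versus 3 from s2, -2 from s3. No profitable deviation for Row.
Holding Row at s1: Column gets 8 from t3, versus 0 from t1, -4 from t2, -5 from t4. No profitable deviation for Column either.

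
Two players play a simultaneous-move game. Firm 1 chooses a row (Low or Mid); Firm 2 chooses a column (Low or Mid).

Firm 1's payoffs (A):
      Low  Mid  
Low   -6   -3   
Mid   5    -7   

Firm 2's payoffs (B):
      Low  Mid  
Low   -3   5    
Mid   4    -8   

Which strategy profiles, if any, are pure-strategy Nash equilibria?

Find each player's best response to every opponent strategy; NE are the intersections.
Firm 1's best responses — vs Low: Mid (payoff 5); vs Mid: Low (payoff -3).
Firm 2's best responses — vs Low: Mid (payoff 5); vs Mid: Low (payoff 4).
Mutual best responses occur at (Low, Mid) and (Mid, Low); at each, neither player gains by switching.

(Low, Mid) and (Mid, Low)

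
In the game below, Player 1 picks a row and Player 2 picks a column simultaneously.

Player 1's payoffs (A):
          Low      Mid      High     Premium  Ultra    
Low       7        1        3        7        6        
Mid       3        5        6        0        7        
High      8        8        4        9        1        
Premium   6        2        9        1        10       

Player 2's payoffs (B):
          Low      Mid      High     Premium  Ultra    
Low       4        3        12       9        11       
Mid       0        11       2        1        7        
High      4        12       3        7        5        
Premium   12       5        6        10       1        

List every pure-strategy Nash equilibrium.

(High, Mid)

Check mutual best responses: a cell is a NE iff neither player can gain by unilaterally deviating.
Player 1's best responses — vs Low: High (payoff 8); vs Mid: High (payoff 8); vs High: Premium (payoff 9); vs Premium: High (payoff 9); vs Ultra: Premium (payoff 10).
Player 2's best responses — vs Low: High (payoff 12); vs Mid: Mid (payoff 11); vs High: Mid (payoff 12); vs Premium: Low (payoff 12).
The only mutual best response is (High, Mid); neither player gains by switching there.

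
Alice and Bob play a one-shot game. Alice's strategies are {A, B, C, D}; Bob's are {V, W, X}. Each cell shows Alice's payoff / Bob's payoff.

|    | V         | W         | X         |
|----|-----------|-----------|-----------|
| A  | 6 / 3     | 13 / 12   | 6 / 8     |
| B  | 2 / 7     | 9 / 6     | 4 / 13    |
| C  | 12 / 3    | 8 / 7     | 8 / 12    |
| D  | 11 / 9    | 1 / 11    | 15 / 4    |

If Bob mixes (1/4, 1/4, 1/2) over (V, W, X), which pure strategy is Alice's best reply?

Alice's best reply maximizes expected payoff against the mix.
A: (1/4)·6 + (1/4)·13 + (1/2)·6 = 31/4
B: (1/4)·2 + (1/4)·9 + (1/2)·4 = 19/4
C: (1/4)·12 + (1/4)·8 + (1/2)·8 = 9
D: (1/4)·11 + (1/4)·1 + (1/2)·15 = 21/2
Highest expected payoff is 21/2, from D.

D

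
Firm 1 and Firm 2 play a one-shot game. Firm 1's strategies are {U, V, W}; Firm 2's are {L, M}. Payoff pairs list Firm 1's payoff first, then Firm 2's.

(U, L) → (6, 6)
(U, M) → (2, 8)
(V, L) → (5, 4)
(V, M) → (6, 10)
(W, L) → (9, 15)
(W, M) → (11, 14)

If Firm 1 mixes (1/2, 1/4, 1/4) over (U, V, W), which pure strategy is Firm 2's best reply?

M

Firm 2's best reply maximizes expected payoff against the mix.
L: (1/2)·6 + (1/4)·4 + (1/4)·15 = 31/4
M: (1/2)·8 + (1/4)·10 + (1/4)·14 = 10
Highest expected payoff is 10, from M.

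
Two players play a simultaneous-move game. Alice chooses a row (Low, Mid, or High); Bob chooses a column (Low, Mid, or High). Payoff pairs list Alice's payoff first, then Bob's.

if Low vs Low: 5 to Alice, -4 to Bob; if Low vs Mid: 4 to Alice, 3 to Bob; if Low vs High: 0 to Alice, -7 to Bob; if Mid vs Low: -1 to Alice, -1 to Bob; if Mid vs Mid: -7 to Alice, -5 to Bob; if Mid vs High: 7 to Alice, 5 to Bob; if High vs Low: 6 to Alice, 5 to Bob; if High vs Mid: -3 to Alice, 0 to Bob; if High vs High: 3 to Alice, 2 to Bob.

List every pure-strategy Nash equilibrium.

Check mutual best responses: a cell is a NE iff neither player can gain by unilaterally deviating.
Alice's best responses — vs Low: High (payoff 6); vs Mid: Low (payoff 4); vs High: Mid (payoff 7).
Bob's best responses — vs Low: Mid (payoff 3); vs Mid: High (payoff 5); vs High: Low (payoff 5).
Mutual best responses occur at (Low, Mid), (Mid, High), and (High, Low); at each, neither player gains by switching.

(Low, Mid), (Mid, High), and (High, Low)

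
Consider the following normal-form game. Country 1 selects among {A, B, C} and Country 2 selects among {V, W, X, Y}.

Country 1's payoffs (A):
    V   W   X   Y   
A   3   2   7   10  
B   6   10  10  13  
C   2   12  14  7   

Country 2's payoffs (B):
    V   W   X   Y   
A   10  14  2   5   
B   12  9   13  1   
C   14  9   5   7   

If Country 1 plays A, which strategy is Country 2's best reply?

W

With Country 1 fixed at A, Country 2's payoffs are: V → 10, W → 14, X → 2, Y → 5.
The maximum is 14, achieved by W.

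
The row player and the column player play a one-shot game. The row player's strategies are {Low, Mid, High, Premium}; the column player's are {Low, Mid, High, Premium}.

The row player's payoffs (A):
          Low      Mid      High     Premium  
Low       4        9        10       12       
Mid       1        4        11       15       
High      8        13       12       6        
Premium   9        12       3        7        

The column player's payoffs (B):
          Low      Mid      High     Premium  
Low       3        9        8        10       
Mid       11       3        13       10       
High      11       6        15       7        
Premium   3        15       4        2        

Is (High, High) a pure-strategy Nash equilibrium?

Yes

Holding the column player at High: the row player gets 12 from High, versus 10 from Low, 11 from Mid, 3 from Premium. No profitable deviation for the row player.
Holding the row player at High: the column player gets 15 from High, versus 11 from Low, 6 from Mid, 7 from Premium. No profitable deviation for the column player either.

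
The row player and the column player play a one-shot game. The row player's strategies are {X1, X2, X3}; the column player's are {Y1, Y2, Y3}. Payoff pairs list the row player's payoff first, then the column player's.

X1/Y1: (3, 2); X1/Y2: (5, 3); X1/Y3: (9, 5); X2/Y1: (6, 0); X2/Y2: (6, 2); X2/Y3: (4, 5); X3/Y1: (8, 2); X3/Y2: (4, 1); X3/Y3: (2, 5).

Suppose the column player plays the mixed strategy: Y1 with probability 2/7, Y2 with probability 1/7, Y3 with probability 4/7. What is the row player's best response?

Compute the row player's expected payoff from each pure strategy against the given mix.
X1: (2/7)·3 + (1/7)·5 + (4/7)·9 = 47/7
X2: (2/7)·6 + (1/7)·6 + (4/7)·4 = 34/7
X3: (2/7)·8 + (1/7)·4 + (4/7)·2 = 4
Highest expected payoff is 47/7, from X1.

X1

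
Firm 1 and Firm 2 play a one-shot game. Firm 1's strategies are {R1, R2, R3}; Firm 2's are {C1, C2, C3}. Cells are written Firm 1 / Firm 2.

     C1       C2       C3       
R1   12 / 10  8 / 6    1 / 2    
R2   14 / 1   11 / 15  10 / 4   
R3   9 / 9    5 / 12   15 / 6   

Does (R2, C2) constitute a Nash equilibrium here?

Holding Firm 2 at C2: Firm 1 gets 11 from R2, versus 8 from R1, 5 from R3. No profitable deviation for Firm 1.
Holding Firm 1 at R2: Firm 2 gets 15 from C2, versus 1 from C1, 4 from C3. No profitable deviation for Firm 2 either.

Yes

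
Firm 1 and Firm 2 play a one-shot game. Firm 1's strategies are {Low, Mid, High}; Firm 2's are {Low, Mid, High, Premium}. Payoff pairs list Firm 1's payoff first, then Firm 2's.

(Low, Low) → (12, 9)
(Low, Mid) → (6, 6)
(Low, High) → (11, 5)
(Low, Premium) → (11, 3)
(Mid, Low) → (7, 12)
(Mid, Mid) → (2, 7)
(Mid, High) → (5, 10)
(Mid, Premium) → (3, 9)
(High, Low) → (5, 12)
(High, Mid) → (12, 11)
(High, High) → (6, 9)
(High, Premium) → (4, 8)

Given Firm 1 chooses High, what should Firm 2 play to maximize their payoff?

With Firm 1 fixed at High, Firm 2's payoffs are: Low → 12, Mid → 11, High → 9, Premium → 8.
The maximum is 12, achieved by Low.

Low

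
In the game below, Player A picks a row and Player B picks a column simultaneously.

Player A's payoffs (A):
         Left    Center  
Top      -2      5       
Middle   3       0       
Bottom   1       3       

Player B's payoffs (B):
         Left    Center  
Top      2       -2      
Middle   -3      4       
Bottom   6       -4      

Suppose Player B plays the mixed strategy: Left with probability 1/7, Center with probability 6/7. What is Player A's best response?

Player A's best reply maximizes expected payoff against the mix.
Top: (1/7)·(-2) + (6/7)·5 = 4
Middle: (1/7)·3 + (6/7)·0 = 3/7
Bottom: (1/7)·1 + (6/7)·3 = 19/7
Highest expected payoff is 4, from Top.

Top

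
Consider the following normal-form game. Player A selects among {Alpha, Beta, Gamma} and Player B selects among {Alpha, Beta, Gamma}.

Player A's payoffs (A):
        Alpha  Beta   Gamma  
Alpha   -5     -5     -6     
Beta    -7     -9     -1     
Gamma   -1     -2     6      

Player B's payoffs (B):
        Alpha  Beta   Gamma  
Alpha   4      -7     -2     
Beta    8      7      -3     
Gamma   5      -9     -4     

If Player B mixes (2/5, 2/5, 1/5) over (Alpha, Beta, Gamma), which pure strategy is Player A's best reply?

Player A's best reply maximizes expected payoff against the mix.
Alpha: (2/5)·(-5) + (2/5)·(-5) + (1/5)·(-6) = -26/5
Beta: (2/5)·(-7) + (2/5)·(-9) + (1/5)·(-1) = -33/5
Gamma: (2/5)·(-1) + (2/5)·(-2) + (1/5)·6 = 0
Highest expected payoff is 0, from Gamma.

Gamma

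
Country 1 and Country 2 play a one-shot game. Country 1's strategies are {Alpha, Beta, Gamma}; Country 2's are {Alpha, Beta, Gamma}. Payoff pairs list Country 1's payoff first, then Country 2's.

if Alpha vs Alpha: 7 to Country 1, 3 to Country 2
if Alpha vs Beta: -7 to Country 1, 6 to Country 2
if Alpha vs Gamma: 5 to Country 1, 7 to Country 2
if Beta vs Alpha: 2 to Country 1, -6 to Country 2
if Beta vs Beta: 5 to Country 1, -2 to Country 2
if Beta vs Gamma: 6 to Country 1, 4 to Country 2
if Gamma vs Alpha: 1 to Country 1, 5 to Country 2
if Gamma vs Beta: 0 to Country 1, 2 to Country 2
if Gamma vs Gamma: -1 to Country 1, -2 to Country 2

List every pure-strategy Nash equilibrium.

A profile is a Nash equilibrium when each player is best-responding to the other.
Country 1's best responses — vs Alpha: Alpha (payoff 7); vs Beta: Beta (payoff 5); vs Gamma: Beta (payoff 6).
Country 2's best responses — vs Alpha: Gamma (payoff 7); vs Beta: Gamma (payoff 4); vs Gamma: Alpha (payoff 5).
The only mutual best response is (Beta, Gamma); neither player gains by switching there.

(Beta, Gamma)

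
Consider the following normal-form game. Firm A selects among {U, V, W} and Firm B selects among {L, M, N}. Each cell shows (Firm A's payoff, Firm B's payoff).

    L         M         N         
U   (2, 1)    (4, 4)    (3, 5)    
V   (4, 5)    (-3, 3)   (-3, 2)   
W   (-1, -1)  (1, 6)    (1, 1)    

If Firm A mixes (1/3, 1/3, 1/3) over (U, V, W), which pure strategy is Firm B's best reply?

Firm B's best reply maximizes expected payoff against the mix.
L: (1/3)·1 + (1/3)·5 + (1/3)·(-1) = 5/3
M: (1/3)·4 + (1/3)·3 + (1/3)·6 = 13/3
N: (1/3)·5 + (1/3)·2 + (1/3)·1 = 8/3
Highest expected payoff is 13/3, from M.

M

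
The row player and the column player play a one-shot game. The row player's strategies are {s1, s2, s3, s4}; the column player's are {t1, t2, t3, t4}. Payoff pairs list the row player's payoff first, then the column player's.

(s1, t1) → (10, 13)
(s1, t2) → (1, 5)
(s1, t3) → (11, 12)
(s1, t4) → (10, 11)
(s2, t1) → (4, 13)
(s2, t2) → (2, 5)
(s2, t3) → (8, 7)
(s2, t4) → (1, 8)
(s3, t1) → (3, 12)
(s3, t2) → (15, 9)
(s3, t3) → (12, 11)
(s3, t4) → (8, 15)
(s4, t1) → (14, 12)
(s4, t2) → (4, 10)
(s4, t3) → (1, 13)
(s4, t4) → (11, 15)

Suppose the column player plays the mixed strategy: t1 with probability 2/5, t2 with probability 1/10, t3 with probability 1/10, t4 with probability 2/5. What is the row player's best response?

The row player's best reply maximizes expected payoff against the mix.
s1: (2/5)·10 + (1/10)·1 + (1/10)·11 + (2/5)·10 = 46/5
s2: (2/5)·4 + (1/10)·2 + (1/10)·8 + (2/5)·1 = 3
s3: (2/5)·3 + (1/10)·15 + (1/10)·12 + (2/5)·8 = 71/10
s4: (2/5)·14 + (1/10)·4 + (1/10)·1 + (2/5)·11 = 21/2
Highest expected payoff is 21/2, from s4.

s4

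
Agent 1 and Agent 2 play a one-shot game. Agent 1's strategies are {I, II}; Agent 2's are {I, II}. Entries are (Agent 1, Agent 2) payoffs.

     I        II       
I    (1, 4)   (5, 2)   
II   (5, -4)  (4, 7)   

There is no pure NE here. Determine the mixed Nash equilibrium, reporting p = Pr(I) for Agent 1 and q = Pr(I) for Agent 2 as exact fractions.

p = 11/13, q = 1/5

In a mixed NE each player is indifferent between their pure strategies, so the opponent's mix sets the indifference.
Agent 2 indifferent between I and II: p·4 + (1−p)·(-4) = p·2 + (1−p)·7 ⟹ (-4) + 8p = 7 + (-5)p ⟹ p = 11/13.
Agent 1 indifferent between I and II: q·1 + (1−q)·5 = q·5 + (1−q)·4 ⟹ 5 + (-4)q = 4 + 1q ⟹ q = 1/5.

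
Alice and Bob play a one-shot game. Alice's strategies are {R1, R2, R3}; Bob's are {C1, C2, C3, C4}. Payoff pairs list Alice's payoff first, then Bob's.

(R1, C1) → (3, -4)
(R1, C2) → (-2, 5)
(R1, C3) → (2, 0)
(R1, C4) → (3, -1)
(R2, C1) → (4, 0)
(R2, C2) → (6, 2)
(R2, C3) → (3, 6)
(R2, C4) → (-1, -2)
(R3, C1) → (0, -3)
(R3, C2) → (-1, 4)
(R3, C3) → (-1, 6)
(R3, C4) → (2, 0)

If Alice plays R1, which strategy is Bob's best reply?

With Alice fixed at R1, Bob's payoffs are: C1 → -4, C2 → 5, C3 → 0, C4 → -1.
The maximum is 5, achieved by C2.

C2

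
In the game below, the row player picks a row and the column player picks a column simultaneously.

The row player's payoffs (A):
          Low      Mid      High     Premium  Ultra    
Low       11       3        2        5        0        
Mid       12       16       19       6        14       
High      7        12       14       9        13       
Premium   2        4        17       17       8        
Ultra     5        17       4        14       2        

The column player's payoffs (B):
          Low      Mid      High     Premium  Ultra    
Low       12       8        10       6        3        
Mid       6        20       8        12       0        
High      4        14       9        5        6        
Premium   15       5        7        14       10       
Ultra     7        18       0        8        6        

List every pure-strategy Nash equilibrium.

(Ultra, Mid)

Find each player's best response to every opponent strategy; NE are the intersections.
The row player's best responses — vs Low: Mid (payoff 12); vs Mid: Ultra (payoff 17); vs High: Mid (payoff 19); vs Premium: Premium (payoff 17); vs Ultra: Mid (payoff 14).
The column player's best responses — vs Low: Low (payoff 12); vs Mid: Mid (payoff 20); vs High: Mid (payoff 14); vs Premium: Low (payoff 15); vs Ultra: Mid (payoff 18).
The only mutual best response is (Ultra, Mid); neither player gains by switching there.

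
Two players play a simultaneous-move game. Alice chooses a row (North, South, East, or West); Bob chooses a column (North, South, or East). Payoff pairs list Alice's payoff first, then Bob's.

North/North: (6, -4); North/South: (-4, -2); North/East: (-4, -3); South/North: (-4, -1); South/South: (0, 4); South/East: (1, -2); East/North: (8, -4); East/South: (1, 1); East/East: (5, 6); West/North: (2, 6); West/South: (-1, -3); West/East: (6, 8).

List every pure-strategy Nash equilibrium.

Check mutual best responses: a cell is a NE iff neither player can gain by unilaterally deviating.
Alice's best responses — vs North: East (payoff 8); vs South: East (payoff 1); vs East: West (payoff 6).
Bob's best responses — vs North: South (payoff -2); vs South: South (payoff 4); vs East: East (payoff 6); vs West: East (payoff 8).
The only mutual best response is (West, East); neither player gains by switching there.

(West, East)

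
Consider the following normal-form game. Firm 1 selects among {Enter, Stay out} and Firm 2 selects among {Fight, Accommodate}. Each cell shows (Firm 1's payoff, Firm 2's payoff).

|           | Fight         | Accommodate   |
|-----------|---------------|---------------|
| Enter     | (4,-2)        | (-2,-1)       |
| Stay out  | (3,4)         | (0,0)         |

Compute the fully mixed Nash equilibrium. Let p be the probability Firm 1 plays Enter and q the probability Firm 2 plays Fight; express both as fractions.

p = 4/5, q = 2/3

In a mixed NE each player is indifferent between their pure strategies, so the opponent's mix sets the indifference.
Firm 2 indifferent between Fight and Accommodate: p·(-2) + (1−p)·4 = p·(-1) + (1−p)·0 ⟹ 4 + (-6)p = 0 + (-1)p ⟹ p = 4/5.
Firm 1 indifferent between Enter and Stay out: q·4 + (1−q)·(-2) = q·3 + (1−q)·0 ⟹ (-2) + 6q = 0 + 3q ⟹ q = 2/3.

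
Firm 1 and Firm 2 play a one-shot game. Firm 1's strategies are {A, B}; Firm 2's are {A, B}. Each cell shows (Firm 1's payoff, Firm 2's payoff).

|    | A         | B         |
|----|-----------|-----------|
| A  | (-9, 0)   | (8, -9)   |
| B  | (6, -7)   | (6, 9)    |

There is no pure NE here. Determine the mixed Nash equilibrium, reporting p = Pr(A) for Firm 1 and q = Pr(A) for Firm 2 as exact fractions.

p = 16/25, q = 2/17

Each player's mixing probability is pinned down by making the *other* player indifferent.
Firm 2 indifferent between A and B: p·0 + (1−p)·(-7) = p·(-9) + (1−p)·9 ⟹ (-7) + 7p = 9 + (-18)p ⟹ p = 16/25.
Firm 1 indifferent between A and B: q·(-9) + (1−q)·8 = q·6 + (1−q)·6 ⟹ 8 + (-17)q = 6 + 0q ⟹ q = 2/17.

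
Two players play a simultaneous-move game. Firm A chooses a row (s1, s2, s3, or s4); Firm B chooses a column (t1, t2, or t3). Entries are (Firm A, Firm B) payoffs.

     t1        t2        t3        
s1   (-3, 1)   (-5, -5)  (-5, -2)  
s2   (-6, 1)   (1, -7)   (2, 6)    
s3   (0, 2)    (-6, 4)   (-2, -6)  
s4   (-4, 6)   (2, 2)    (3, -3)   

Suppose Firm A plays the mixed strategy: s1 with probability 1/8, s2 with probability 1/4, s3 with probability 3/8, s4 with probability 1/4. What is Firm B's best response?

t1

Compute Firm B's expected payoff from each pure strategy against the given mix.
t1: (1/8)·1 + (1/4)·1 + (3/8)·2 + (1/4)·6 = 21/8
t2: (1/8)·(-5) + (1/4)·(-7) + (3/8)·4 + (1/4)·2 = -3/8
t3: (1/8)·(-2) + (1/4)·6 + (3/8)·(-6) + (1/4)·(-3) = -7/4
Highest expected payoff is 21/8, from t1.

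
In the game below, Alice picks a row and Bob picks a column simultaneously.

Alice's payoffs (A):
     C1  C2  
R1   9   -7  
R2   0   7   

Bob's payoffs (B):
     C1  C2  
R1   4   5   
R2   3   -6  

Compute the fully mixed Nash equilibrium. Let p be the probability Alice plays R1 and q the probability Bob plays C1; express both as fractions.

Each player's mixing probability is pinned down by making the *other* player indifferent.
Bob indifferent between C1 and C2: p·4 + (1−p)·3 = p·5 + (1−p)·(-6) ⟹ 3 + 1p = (-6) + 11p ⟹ p = 9/10.
Alice indifferent between R1 and R2: q·9 + (1−q)·(-7) = q·0 + (1−q)·7 ⟹ (-7) + 16q = 7 + (-7)q ⟹ q = 14/23.

p = 9/10, q = 14/23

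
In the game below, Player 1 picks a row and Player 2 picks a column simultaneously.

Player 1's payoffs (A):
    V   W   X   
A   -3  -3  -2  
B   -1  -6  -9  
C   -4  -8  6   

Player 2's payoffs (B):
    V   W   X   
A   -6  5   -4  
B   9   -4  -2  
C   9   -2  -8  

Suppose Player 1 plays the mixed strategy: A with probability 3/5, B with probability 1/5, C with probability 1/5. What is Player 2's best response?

W

Compute Player 2's expected payoff from each pure strategy against the given mix.
V: (3/5)·(-6) + (1/5)·9 + (1/5)·9 = 0
W: (3/5)·5 + (1/5)·(-4) + (1/5)·(-2) = 9/5
X: (3/5)·(-4) + (1/5)·(-2) + (1/5)·(-8) = -22/5
Highest expected payoff is 9/5, from W.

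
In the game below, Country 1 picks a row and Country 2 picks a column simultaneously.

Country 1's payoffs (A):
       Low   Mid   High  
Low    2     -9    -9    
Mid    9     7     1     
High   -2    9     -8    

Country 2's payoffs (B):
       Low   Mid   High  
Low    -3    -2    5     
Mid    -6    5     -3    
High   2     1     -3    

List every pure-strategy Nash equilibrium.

Check mutual best responses: a cell is a NE iff neither player can gain by unilaterally deviating.
Country 1's best responses — vs Low: Mid (payoff 9); vs Mid: High (payoff 9); vs High: Mid (payoff 1).
Country 2's best responses — vs Low: High (payoff 5); vs Mid: Mid (payoff 5); vs High: Low (payoff 2).
No cell has both players best-responding. For instance, Country 1's best reply to High is Mid, but against Mid Country 2 prefers Mid over High.

There is no pure-strategy Nash equilibrium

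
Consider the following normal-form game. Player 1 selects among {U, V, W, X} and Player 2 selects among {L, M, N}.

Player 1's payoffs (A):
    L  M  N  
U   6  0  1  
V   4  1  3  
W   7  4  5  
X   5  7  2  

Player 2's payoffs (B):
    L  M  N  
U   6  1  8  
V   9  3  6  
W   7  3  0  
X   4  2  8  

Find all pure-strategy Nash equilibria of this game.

(W, L)

Check mutual best responses: a cell is a NE iff neither player can gain by unilaterally deviating.
Player 1's best responses — vs L: W (payoff 7); vs M: X (payoff 7); vs N: W (payoff 5).
Player 2's best responses — vs U: N (payoff 8); vs V: L (payoff 9); vs W: L (payoff 7); vs X: N (payoff 8).
The only mutual best response is (W, L); neither player gains by switching there.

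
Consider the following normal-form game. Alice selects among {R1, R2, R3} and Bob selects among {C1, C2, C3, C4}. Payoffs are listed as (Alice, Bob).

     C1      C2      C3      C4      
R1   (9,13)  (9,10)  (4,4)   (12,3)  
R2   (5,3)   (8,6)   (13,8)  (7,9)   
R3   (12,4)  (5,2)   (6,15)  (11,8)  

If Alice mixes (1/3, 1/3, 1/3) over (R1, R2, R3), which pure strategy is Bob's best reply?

C3

Bob's best reply maximizes expected payoff against the mix.
C1: (1/3)·13 + (1/3)·3 + (1/3)·4 = 20/3
C2: (1/3)·10 + (1/3)·6 + (1/3)·2 = 6
C3: (1/3)·4 + (1/3)·8 + (1/3)·15 = 9
C4: (1/3)·3 + (1/3)·9 + (1/3)·8 = 20/3
Highest expected payoff is 9, from C3.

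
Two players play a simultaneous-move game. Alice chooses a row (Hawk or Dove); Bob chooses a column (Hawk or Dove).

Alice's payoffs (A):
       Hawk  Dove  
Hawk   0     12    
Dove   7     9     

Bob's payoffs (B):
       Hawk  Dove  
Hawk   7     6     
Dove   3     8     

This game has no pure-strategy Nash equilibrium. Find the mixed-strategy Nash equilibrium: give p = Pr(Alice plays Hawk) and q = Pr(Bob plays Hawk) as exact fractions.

In a mixed NE each player is indifferent between their pure strategies, so the opponent's mix sets the indifference.
Bob indifferent between Hawk and Dove: p·7 + (1−p)·3 = p·6 + (1−p)·8 ⟹ 3 + 4p = 8 + (-2)p ⟹ p = 5/6.
Alice indifferent between Hawk and Dove: q·0 + (1−q)·12 = q·7 + (1−q)·9 ⟹ 12 + (-12)q = 9 + (-2)q ⟹ q = 3/10.

p = 5/6, q = 3/10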